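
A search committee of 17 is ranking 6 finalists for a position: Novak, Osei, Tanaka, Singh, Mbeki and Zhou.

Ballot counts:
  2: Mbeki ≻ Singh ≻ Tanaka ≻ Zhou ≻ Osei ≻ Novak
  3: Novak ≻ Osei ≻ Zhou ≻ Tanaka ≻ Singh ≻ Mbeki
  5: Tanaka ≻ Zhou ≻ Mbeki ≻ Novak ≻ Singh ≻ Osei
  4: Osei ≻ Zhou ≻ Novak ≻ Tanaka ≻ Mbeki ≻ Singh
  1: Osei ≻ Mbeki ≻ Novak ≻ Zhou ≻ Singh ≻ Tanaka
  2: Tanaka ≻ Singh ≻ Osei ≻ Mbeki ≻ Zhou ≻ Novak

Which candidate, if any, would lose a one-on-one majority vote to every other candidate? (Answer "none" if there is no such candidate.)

none

Head-to-head results (17 committee members):
Novak vs Osei: Osei wins 9–8.
Novak vs Tanaka: Tanaka wins 9–8.
Novak vs Singh: Novak, 13–4.
Novak vs Mbeki: Novak is ranked higher on 3+4 = 7 ballots, Mbeki on 10. Mbeki wins 10–7.
Novak vs Zhou: 4 to 13, Zhou.
Osei vs Tanaka: Tanaka wins 9–8.
Osei vs Singh: 3+4+1 = 8 for Osei, 9 for Singh — Singh by 9–8.
Osei vs Mbeki: 10 to 7, Osei.
Osei vs Zhou: Osei preferred on 3+4+1+2 = 10 ballots; Osei wins 10–7.
Tanaka vs Singh: Tanaka is ranked higher on 3+5+4+2 = 14 ballots, Singh on 3. Tanaka wins 14–3.
Tanaka vs Mbeki: 3+5+4+2 = 14 for Tanaka, 3 for Mbeki — Tanaka by 14–3.
Tanaka vs Zhou: Tanaka wins 9–8.
Singh vs Mbeki: Singh preferred on 3+2 = 5 ballots; Mbeki wins 12–5.
Singh vs Zhou: Zhou, 13–4.
Mbeki vs Zhou: Zhou, 12–5.
Each candidate has at least one pairwise win (Novak beats Singh; Osei beats Novak; Tanaka beats Novak; Singh beats Osei; Mbeki beats Novak; Zhou beats Novak) — no Condorcet loser.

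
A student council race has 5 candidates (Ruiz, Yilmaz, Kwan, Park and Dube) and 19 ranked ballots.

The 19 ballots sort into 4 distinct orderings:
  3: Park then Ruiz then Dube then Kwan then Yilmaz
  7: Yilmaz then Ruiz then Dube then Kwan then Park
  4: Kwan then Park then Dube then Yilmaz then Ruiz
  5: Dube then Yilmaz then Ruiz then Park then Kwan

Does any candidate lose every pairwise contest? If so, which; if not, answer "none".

Pairwise majorities:
Ruiz–Yilmaz: Yilmaz 16–3.
Ruiz vs Kwan: Ruiz, 15–4.
Ruiz vs Park: Ruiz, 12–7.
Ruiz vs Dube: 10 to 9, Ruiz.
Yilmaz–Kwan: Yilmaz 12–7.
Yilmaz vs Park: Yilmaz wins 12–7.
Yilmaz vs Dube: Yilmaz is ranked higher on 7 ballots, Dube on 12. Dube wins 12–7.
Kwan–Park: Kwan 11–8.
Kwan vs Dube: Dube, 15–4.
Park vs Dube: 3+4 = 7 for Park, 12 for Dube — Dube by 12–7.
Park loses to every other candidate — it is the Condorcet loser.

Park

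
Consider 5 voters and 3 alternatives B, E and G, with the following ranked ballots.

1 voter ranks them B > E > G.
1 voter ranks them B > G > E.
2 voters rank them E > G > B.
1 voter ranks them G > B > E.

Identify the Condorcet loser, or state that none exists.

none

Head-to-head results (5 voters):
B vs E: 1+1+1 = 3 for B, 2 for E — B by 3–2.
B vs G: 2 to 3, G.
E vs G: E preferred on 1+2 = 3 ballots; E wins 3–2.
No alternative is winless: B beats E; E beats G; G beats B. There is no Condorcet loser.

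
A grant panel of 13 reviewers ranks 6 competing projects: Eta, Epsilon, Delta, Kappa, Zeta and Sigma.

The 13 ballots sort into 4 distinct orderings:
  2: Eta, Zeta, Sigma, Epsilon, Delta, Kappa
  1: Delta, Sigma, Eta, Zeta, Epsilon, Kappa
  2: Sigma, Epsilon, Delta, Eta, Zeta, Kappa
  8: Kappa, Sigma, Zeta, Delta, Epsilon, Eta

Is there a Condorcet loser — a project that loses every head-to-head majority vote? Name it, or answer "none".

Eta

Head-to-head results (13 reviewers):
Eta vs Epsilon: Eta preferred on 2+1 = 3 ballots; Epsilon wins 10–3.
Eta vs Delta: 2 for Eta, 11 for Delta — Delta by 11–2.
Eta vs Kappa: 5 to 8, Kappa.
Eta vs Zeta: Eta preferred on 2+1+2 = 5 ballots; Zeta wins 8–5.
Eta–Sigma: Sigma 11–2.
Epsilon vs Delta: 2+2 = 4 for Epsilon, 9 for Delta — Delta by 9–4.
Epsilon vs Kappa: Epsilon preferred on 2+1+2 = 5 ballots; Kappa wins 8–5.
Epsilon vs Zeta: Zeta, 11–2.
Epsilon vs Sigma: Sigma wins 13–0.
Delta vs Kappa: Kappa wins 8–5.
Delta vs Zeta: Delta preferred on 1+2 = 3 ballots; Zeta wins 10–3.
Delta vs Sigma: 1 for Delta, 12 for Sigma — Sigma by 12–1.
Kappa vs Zeta: Kappa wins 8–5.
Kappa vs Sigma: Kappa preferred on 8 ballots; Kappa wins 8–5.
Zeta vs Sigma: Sigma, 11–2.
Eta loses to every other project — it is the Condorcet loser.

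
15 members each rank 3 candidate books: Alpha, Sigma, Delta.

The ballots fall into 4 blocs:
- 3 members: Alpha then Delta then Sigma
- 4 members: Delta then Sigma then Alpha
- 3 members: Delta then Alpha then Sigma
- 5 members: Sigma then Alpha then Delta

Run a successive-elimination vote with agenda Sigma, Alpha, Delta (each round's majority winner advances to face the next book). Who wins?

Round 1: Sigma vs Alpha — 9–6, Sigma advances.
Round 2: Sigma vs Delta — 5–10, Delta advances.
Delta survives the agenda.

Delta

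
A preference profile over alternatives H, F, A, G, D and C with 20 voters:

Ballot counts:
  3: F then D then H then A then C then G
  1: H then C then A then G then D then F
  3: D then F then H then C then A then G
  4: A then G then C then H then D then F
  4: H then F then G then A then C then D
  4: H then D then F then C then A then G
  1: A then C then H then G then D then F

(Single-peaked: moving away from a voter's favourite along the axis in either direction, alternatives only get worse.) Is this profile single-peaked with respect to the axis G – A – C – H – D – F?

no

Axis positions: G=1, A=2, C=3, H=4, D=5, F=6.
Type 1: ranking walks positions 6-5-4-2-3-1; A is ranked above C even though C lies between A and the peak F on the axis — preferences dip and rise again. Not single-peaked.
Type 2 (peak H at position 4): ranking walks positions 4-3-2-1-5-6, expanding outward from the peak — single-peaked.
Type 3 (peak D at position 5): ranking walks positions 5-6-4-3-2-1, expanding outward from the peak — single-peaked.
Type 4 (peak A at position 2): ranking walks positions 2-1-3-4-5-6, expanding outward from the peak — single-peaked.
Type 5: ranking walks positions 4-6-1-2-3-5; F is ranked above D even though D lies between F and the peak H on the axis — preferences dip and rise again. Not single-peaked.
Type 6 (peak H at position 4): ranking walks positions 4-5-6-3-2-1, expanding outward from the peak — single-peaked.
Type 7 (peak A at position 2): ranking walks positions 2-3-4-1-5-6, expanding outward from the peak — single-peaked.
Type 1 violates single-peakedness, so the profile is not single-peaked on this axis.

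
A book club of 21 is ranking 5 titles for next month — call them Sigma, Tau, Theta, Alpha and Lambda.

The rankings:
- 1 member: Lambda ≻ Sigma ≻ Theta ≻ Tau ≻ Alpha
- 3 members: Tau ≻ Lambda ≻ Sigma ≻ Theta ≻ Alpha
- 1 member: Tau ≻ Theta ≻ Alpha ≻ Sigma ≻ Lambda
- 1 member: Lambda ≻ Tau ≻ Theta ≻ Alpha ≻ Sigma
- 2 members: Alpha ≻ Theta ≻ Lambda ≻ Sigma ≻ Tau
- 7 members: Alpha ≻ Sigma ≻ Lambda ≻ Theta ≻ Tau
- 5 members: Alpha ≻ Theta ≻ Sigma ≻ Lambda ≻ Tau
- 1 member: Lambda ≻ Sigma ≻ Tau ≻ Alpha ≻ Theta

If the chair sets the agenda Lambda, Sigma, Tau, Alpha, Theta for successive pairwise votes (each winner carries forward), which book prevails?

Round 1: Lambda vs Sigma — 8–13, Sigma advances.
Round 2: Sigma vs Tau — 16–5, Sigma advances.
Round 3: Sigma vs Alpha — 5–16, Alpha advances.
Round 4: Alpha vs Theta — 15–6, Alpha advances.
Alpha survives the agenda.

Alpha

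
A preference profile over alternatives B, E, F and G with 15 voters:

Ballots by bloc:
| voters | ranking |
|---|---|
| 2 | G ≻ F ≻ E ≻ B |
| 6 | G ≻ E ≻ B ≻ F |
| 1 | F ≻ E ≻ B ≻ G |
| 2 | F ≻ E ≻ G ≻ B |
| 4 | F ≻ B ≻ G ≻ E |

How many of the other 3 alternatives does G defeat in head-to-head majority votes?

3

G against each rival (15 voters):
G vs B: G is ranked higher on 2+6+2 = 10 ballots, B on 5. G wins 10–5.
G vs E: G, 12–3.
G vs F: G wins 8–7.
G beats B, E, F — 3 pairwise wins.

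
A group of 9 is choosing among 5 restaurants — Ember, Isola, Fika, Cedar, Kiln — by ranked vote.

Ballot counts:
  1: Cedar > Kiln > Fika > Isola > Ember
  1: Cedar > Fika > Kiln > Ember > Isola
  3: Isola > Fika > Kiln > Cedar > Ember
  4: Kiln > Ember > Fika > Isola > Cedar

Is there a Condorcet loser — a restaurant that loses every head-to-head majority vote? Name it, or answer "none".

none

Pairwise majorities:
Ember vs Isola: 1+4 = 5 for Ember, 4 for Isola — Ember by 5–4.
Ember vs Fika: Ember is ranked higher on 4 ballots, Fika on 5. Fika wins 5–4.
Ember vs Cedar: 4 to 5, Cedar.
Ember vs Kiln: 0 to 9, Kiln.
Isola vs Fika: 3 to 6, Fika.
Isola–Cedar: Isola 7–2.
Isola vs Kiln: Kiln, 6–3.
Fika vs Cedar: Fika preferred on 3+4 = 7 ballots; Fika wins 7–2.
Fika–Kiln: Kiln 5–4.
Cedar vs Kiln: 2 to 7, Kiln.
Every restaurant wins at least one matchup (Ember beats Isola; Isola beats Cedar; Fika beats Ember; Cedar beats Ember; Kiln beats Ember), so there is no Condorcet loser.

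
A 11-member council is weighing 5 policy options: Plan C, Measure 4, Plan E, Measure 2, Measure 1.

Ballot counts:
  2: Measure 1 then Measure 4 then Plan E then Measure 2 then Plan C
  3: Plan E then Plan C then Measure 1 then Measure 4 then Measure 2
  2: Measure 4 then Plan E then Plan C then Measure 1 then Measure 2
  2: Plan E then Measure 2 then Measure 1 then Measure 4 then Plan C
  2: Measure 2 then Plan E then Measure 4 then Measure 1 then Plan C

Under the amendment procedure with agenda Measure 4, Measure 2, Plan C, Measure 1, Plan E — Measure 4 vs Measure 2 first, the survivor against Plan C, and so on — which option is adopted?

Plan E

Round 1: Measure 4 vs Measure 2 — 7–4, Measure 4 advances.
Round 2: Measure 4 vs Plan C — 8–3, Measure 4 advances.
Round 3: Measure 4 vs Measure 1 — 4–7, Measure 1 advances.
Round 4: Measure 1 vs Plan E — 2–9, Plan E advances.
The agenda winner is Plan E.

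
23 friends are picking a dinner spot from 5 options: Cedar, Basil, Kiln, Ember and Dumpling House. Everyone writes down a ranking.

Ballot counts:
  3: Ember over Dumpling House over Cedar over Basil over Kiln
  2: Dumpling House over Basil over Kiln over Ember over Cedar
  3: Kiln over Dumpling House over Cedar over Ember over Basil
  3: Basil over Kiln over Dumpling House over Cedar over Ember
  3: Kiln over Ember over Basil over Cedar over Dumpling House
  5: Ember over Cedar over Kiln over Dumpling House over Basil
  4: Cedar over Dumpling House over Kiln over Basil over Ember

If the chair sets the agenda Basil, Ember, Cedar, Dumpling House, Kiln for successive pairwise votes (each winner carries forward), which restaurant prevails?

Kiln

Round 1: Basil vs Ember — 9–14, Ember advances.
Round 2: Ember vs Cedar — 13–10, Ember advances.
Round 3: Ember vs Dumpling House — 11–12, Dumpling House advances.
Round 4: Dumpling House vs Kiln — 9–14, Kiln advances.
Kiln survives the agenda.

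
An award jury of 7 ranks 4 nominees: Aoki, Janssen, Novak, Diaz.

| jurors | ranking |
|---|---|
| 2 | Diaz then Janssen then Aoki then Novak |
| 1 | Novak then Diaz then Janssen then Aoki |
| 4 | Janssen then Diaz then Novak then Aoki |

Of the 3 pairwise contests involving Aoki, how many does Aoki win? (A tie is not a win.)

Aoki against each rival (7 jurors):
Aoki vs Janssen: 0 to 7, Janssen.
Aoki vs Novak: 2 to 5, Novak.
Aoki vs Diaz: Diaz, 7–0.
Aoki beats no one; loses to Janssen, Novak, Diaz — 0 pairwise wins.

0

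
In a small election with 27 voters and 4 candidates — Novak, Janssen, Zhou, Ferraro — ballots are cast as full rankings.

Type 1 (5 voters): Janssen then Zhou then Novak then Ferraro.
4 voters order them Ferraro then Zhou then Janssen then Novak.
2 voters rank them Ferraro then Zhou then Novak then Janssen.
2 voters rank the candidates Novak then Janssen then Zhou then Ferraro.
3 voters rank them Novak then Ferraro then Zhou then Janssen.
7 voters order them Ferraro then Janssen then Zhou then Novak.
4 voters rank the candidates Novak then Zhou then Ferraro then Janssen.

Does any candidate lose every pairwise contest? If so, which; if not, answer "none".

Head-to-head results (27 voters):
Novak vs Janssen: Novak is ranked higher on 2+2+3+4 = 11 ballots, Janssen on 16. Janssen wins 16–11.
Novak vs Zhou: Zhou, 18–9.
Novak–Ferraro: Novak 14–13.
Janssen–Zhou: Janssen 14–13.
Janssen vs Ferraro: Janssen preferred on 5+2 = 7 ballots; Ferraro wins 20–7.
Zhou vs Ferraro: Ferraro, 16–11.
No candidate is winless: Novak beats Ferraro; Janssen beats Novak; Zhou beats Novak; Ferraro beats Janssen. There is no Condorcet loser.

none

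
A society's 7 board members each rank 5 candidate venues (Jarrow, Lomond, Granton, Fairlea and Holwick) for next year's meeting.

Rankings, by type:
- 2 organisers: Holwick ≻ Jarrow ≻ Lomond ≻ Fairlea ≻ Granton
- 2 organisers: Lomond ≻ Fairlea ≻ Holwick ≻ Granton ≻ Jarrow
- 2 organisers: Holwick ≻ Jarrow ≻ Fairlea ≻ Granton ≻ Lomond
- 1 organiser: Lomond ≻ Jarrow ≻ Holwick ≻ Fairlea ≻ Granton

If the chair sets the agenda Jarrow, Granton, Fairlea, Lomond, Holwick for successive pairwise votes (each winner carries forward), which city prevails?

Round 1: Jarrow vs Granton — 5–2, Jarrow advances.
Round 2: Jarrow vs Fairlea — 5–2, Jarrow advances.
Round 3: Jarrow vs Lomond — 4–3, Jarrow advances.
Round 4: Jarrow vs Holwick — 1–6, Holwick advances.
Holwick survives the agenda.

Holwick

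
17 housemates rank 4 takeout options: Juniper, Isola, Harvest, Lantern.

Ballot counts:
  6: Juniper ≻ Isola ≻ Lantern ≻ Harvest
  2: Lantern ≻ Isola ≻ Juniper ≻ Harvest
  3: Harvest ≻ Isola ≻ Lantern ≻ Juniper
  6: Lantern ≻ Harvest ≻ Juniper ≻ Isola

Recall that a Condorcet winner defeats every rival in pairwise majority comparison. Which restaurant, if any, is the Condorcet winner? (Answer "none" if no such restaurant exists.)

none

Head-to-head results (17 friends):
Juniper–Isola: Juniper 12–5.
Juniper vs Harvest: Harvest, 9–8.
Juniper vs Lantern: Lantern wins 11–6.
Isola vs Harvest: Harvest, 9–8.
Isola vs Lantern: Isola wins 9–8.
Harvest vs Lantern: Lantern wins 14–3.
Every restaurant loses at least once (Juniper loses to Harvest; Isola loses to Juniper; Harvest loses to Lantern; Lantern loses to Isola). The majority relation contains the cycle Juniper beats Isola beats Lantern beats Juniper, so there is no Condorcet winner.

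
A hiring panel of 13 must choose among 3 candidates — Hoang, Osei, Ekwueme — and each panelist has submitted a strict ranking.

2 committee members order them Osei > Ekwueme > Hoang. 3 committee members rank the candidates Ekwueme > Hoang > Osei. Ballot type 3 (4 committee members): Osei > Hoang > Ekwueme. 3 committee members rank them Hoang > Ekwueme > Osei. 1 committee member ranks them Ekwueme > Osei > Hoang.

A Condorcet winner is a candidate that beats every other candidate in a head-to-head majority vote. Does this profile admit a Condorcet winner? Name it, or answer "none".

Pairwise majorities:
Hoang vs Osei: Osei, 7–6.
Hoang–Ekwueme: Hoang 7–6.
Osei–Ekwueme: Ekwueme 7–6.
No candidate is unbeaten: Hoang loses to Osei; Osei loses to Ekwueme; Ekwueme loses to Hoang. In particular Hoang > Ekwueme > Osei > Hoang is a majority cycle — no Condorcet winner exists.

none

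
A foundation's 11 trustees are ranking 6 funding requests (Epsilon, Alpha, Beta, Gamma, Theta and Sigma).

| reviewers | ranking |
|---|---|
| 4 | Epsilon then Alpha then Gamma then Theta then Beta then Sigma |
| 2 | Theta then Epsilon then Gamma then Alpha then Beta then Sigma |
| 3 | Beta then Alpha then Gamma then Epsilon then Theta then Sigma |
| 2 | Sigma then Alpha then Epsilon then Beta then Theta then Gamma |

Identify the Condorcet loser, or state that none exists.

Sigma

Head-to-head results (11 reviewers):
Epsilon vs Alpha: Epsilon, 6–5.
Epsilon vs Beta: Epsilon preferred on 4+2+2 = 8 ballots; Epsilon wins 8–3.
Epsilon vs Gamma: Epsilon preferred on 4+2+2 = 8 ballots; Epsilon wins 8–3.
Epsilon vs Theta: Epsilon, 9–2.
Epsilon vs Sigma: Epsilon is ranked higher on 4+2+3 = 9 ballots, Sigma on 2. Epsilon wins 9–2.
Alpha–Beta: Alpha 8–3.
Alpha vs Gamma: Alpha wins 9–2.
Alpha vs Theta: 4+3+2 = 9 for Alpha, 2 for Theta — Alpha by 9–2.
Alpha vs Sigma: 9 to 2, Alpha.
Beta–Gamma: Gamma 6–5.
Beta vs Theta: Beta preferred on 3+2 = 5 ballots; Theta wins 6–5.
Beta vs Sigma: 4+2+3 = 9 for Beta, 2 for Sigma — Beta by 9–2.
Gamma vs Theta: Gamma, 7–4.
Gamma vs Sigma: Gamma is ranked higher on 4+2+3 = 9 ballots, Sigma on 2. Gamma wins 9–2.
Theta vs Sigma: Theta preferred on 4+2+3 = 9 ballots; Theta wins 9–2.
Sigma loses to every other project — it is the Condorcet loser.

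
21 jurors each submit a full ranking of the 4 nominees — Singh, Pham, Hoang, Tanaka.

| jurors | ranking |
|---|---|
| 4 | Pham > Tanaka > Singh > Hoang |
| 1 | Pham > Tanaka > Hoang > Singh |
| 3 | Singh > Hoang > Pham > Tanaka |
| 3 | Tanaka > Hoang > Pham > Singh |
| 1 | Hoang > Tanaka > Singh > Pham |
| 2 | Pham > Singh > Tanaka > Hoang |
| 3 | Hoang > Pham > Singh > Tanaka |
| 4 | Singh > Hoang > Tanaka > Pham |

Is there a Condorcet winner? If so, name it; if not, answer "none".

none

Head-to-head results (21 jurors):
Singh vs Pham: Pham, 13–8.
Singh vs Hoang: Singh, 13–8.
Singh vs Tanaka: Singh, 12–9.
Pham–Hoang: Hoang 14–7.
Pham vs Tanaka: Pham wins 13–8.
Hoang–Tanaka: Hoang 11–10.
Every nominee loses at least once (Singh loses to Pham; Pham loses to Hoang; Hoang loses to Singh; Tanaka loses to Singh). The majority relation contains the cycle Singh > Hoang > Pham > Singh, so there is no Condorcet winner.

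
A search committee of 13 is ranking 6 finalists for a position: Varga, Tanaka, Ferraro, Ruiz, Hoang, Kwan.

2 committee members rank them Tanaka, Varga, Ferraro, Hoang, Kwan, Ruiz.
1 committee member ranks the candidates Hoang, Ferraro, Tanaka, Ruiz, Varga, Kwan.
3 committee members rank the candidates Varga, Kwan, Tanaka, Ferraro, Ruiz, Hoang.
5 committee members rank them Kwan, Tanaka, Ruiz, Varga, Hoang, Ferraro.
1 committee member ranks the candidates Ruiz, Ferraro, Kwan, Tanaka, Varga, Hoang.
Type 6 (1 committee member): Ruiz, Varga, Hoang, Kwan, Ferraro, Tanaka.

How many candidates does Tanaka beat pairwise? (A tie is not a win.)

4

Tanaka against each rival (13 committee members):
Tanaka vs Varga: Tanaka, 9–4.
Tanaka vs Ferraro: Tanaka, 10–3.
Tanaka vs Ruiz: 11 to 2, Tanaka.
Tanaka vs Hoang: Tanaka, 11–2.
Tanaka vs Kwan: Kwan wins 10–3.
Tanaka beats Varga, Ferraro, Ruiz, Hoang; loses to Kwan — 4 pairwise wins.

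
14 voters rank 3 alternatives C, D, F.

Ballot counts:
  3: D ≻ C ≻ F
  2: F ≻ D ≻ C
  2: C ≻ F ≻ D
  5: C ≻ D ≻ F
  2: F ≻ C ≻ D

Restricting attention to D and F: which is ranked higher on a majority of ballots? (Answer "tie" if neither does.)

D

Ballots ranking D above F: 3 + 5 = 8.
Ballots ranking F above D: 14 − 8 = 6.
D wins the head-to-head 8–6.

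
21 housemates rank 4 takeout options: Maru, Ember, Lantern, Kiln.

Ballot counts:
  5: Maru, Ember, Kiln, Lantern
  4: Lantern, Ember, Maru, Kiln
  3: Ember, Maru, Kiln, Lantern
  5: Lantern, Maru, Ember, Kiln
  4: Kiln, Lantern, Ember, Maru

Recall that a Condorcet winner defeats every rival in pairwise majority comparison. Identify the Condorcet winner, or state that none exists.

none

Check each pair by majority over 21 ballots:
Maru vs Ember: Maru is ranked higher on 5+5 = 10 ballots, Ember on 11. Ember wins 11–10.
Maru vs Lantern: 8 to 13, Lantern.
Maru vs Kiln: Maru preferred on 5+4+3+5 = 17 ballots; Maru wins 17–4.
Ember vs Lantern: 8 to 13, Lantern.
Ember vs Kiln: Ember is ranked higher on 5+4+3+5 = 17 ballots, Kiln on 4. Ember wins 17–4.
Lantern vs Kiln: 9 to 12, Kiln.
Each restaurant drops at least one matchup (Maru loses to Ember; Ember loses to Lantern; Lantern loses to Kiln; Kiln loses to Maru); the cycle Maru → Kiln → Lantern → Maru rules out a Condorcet winner.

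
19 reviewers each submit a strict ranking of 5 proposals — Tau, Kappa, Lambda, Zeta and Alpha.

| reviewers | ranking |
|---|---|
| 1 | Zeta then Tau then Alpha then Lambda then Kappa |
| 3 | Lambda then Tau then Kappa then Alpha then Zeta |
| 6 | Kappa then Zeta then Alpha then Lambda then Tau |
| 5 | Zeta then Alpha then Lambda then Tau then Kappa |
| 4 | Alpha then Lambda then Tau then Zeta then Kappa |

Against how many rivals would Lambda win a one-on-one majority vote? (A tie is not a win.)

Lambda against each rival (19 reviewers):
Lambda vs Tau: Lambda preferred on 3+6+5+4 = 18 ballots; Lambda wins 18–1.
Lambda vs Kappa: Lambda wins 13–6.
Lambda vs Zeta: Lambda is ranked higher on 3+4 = 7 ballots, Zeta on 12. Zeta wins 12–7.
Lambda vs Alpha: 3 to 16, Alpha.
Lambda beats Tau, Kappa; loses to Zeta, Alpha — 2 pairwise wins.

2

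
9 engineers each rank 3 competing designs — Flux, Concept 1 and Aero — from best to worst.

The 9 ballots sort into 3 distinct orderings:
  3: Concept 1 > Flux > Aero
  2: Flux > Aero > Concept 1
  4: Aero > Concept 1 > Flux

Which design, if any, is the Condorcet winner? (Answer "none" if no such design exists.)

none

Check each pair by majority over 9 ballots:
Flux vs Concept 1: Flux preferred on 2 ballots; Concept 1 wins 7–2.
Flux vs Aero: Flux preferred on 3+2 = 5 ballots; Flux wins 5–4.
Concept 1 vs Aero: 3 for Concept 1, 6 for Aero — Aero by 6–3.
Each design drops at least one matchup (Flux loses to Concept 1; Concept 1 loses to Aero; Aero loses to Flux); the cycle Flux → Aero → Concept 1 → Flux rules out a Condorcet winner.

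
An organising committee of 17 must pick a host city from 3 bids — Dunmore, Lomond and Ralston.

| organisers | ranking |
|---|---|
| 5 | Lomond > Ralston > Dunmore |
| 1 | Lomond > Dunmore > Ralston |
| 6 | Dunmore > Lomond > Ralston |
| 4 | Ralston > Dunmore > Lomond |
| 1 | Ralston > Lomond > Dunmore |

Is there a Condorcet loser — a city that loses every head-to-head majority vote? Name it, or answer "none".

none

Pairwise majorities:
Dunmore vs Lomond: Dunmore wins 10–7.
Dunmore–Ralston: Ralston 10–7.
Lomond vs Ralston: Lomond wins 12–5.
No city is winless: Dunmore beats Lomond; Lomond beats Ralston; Ralston beats Dunmore. There is no Condorcet loser.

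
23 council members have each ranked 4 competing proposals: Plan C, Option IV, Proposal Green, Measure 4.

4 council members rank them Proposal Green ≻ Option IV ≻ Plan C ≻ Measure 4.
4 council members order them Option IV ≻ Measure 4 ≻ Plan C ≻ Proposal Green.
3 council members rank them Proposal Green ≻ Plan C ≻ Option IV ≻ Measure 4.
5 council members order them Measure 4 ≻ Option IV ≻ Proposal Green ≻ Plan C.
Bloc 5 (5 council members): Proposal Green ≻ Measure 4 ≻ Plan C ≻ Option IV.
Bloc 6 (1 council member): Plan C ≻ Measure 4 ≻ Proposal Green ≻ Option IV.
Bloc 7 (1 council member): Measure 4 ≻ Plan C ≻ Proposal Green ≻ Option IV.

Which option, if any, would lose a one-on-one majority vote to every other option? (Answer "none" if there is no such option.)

Head-to-head results (23 council members):
Plan C vs Option IV: 3+5+1+1 = 10 for Plan C, 13 for Option IV — Option IV by 13–10.
Plan C vs Proposal Green: 6 to 17, Proposal Green.
Plan C vs Measure 4: Measure 4 wins 15–8.
Option IV vs Proposal Green: 4+5 = 9 for Option IV, 14 for Proposal Green — Proposal Green by 14–9.
Option IV–Measure 4: Measure 4 12–11.
Proposal Green–Measure 4: Proposal Green 12–11.
Plan C loses to every other option — it is the Condorcet loser.

Plan C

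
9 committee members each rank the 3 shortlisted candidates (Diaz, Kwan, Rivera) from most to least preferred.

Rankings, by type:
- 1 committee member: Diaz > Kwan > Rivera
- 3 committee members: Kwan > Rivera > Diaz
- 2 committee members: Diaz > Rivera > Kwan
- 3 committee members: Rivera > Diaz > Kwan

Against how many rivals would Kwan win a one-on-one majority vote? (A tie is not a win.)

Kwan against each rival (9 committee members):
Kwan vs Diaz: 3 for Kwan, 6 for Diaz — Diaz by 6–3.
Kwan–Rivera: Rivera 5–4.
Kwan beats no one; loses to Diaz, Rivera — 0 pairwise wins.

0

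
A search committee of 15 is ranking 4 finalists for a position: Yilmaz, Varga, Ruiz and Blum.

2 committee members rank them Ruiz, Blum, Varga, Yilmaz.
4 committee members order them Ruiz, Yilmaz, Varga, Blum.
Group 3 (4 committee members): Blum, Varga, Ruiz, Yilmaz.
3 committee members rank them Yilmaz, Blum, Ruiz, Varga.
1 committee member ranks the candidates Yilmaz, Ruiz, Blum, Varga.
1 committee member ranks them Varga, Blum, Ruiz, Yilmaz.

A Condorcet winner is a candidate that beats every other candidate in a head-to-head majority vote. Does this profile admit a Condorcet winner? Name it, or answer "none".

none

Check each pair by majority over 15 ballots:
Yilmaz vs Varga: Yilmaz, 8–7.
Yilmaz–Ruiz: Ruiz 11–4.
Yilmaz vs Blum: Yilmaz wins 8–7.
Varga vs Ruiz: Ruiz, 10–5.
Varga vs Blum: Blum wins 10–5.
Ruiz–Blum: Blum 8–7.
Every candidate loses at least once (Yilmaz loses to Ruiz; Varga loses to Yilmaz; Ruiz loses to Blum; Blum loses to Yilmaz). The majority relation contains the cycle Yilmaz → Blum → Ruiz → Yilmaz, so there is no Condorcet winner.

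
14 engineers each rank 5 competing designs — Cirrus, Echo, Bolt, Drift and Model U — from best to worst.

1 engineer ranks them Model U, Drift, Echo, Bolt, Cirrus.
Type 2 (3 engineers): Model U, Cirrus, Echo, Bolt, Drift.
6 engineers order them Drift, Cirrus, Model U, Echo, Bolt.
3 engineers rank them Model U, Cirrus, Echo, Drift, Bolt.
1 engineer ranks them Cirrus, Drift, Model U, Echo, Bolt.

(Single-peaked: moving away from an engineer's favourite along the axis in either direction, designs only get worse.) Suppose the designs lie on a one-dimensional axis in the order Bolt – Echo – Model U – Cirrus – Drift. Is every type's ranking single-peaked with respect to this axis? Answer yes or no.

Axis positions: Bolt=1, Echo=2, Model U=3, Cirrus=4, Drift=5.
Type 1: ranking walks positions 3-5-2-1-4; Drift is ranked above Cirrus even though Cirrus lies between Drift and the peak Model U on the axis — preferences dip and rise again. Not single-peaked.
Type 2 (peak Model U at position 3): ranking walks positions 3-4-2-1-5, expanding outward from the peak — single-peaked.
Type 3 (peak Drift at position 5): ranking walks positions 5-4-3-2-1, expanding outward from the peak — single-peaked.
Type 4 (peak Model U at position 3): ranking walks positions 3-4-2-5-1, expanding outward from the peak — single-peaked.
Type 5 (peak Cirrus at position 4): ranking walks positions 4-5-3-2-1, expanding outward from the peak — single-peaked.
Type 1 violates single-peakedness, so the profile is not single-peaked on this axis.

no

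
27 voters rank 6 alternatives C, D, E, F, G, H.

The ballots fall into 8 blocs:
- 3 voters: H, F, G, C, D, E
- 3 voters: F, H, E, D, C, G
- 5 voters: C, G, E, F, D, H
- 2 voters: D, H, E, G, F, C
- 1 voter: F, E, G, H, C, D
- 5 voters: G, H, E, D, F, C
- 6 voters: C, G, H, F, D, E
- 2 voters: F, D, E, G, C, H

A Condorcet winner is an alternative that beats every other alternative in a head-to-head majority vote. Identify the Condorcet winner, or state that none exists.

Head-to-head results (27 voters):
C vs D: C preferred on 3+5+1+6 = 15 ballots; C wins 15–12.
C vs E: C wins 14–13.
C vs F: F, 16–11.
C vs G: 14 to 13, C.
C vs H: H wins 14–13.
D vs E: D is ranked higher on 3+2+6+2 = 13 ballots, E on 14. E wins 14–13.
D vs F: D preferred on 2+5 = 7 ballots; F wins 20–7.
D vs G: D preferred on 3+2+2 = 7 ballots; G wins 20–7.
D vs H: D is ranked higher on 5+2+2 = 9 ballots, H on 18. H wins 18–9.
E vs F: 12 to 15, F.
E vs G: 8 to 19, G.
E vs H: E preferred on 5+1+2 = 8 ballots; H wins 19–8.
F vs G: G, 18–9.
F vs H: 11 to 16, H.
G vs H: 5+1+5+6+2 = 19 for G, 8 for H — G by 19–8.
Every alternative loses at least once (C loses to F; D loses to C; E loses to C; F loses to G; G loses to C; H loses to G). The majority relation contains the cycle C > G > F > C, so there is no Condorcet winner.

none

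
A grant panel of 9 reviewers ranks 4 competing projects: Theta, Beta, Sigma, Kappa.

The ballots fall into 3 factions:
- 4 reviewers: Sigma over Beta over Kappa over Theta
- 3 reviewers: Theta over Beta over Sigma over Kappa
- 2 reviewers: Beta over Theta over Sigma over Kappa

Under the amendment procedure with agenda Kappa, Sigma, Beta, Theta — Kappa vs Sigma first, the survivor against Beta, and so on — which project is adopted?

Beta

Round 1: Kappa vs Sigma — 0–9, Sigma advances.
Round 2: Sigma vs Beta — 4–5, Beta advances.
Round 3: Beta vs Theta — 6–3, Beta advances.
The agenda winner is Beta.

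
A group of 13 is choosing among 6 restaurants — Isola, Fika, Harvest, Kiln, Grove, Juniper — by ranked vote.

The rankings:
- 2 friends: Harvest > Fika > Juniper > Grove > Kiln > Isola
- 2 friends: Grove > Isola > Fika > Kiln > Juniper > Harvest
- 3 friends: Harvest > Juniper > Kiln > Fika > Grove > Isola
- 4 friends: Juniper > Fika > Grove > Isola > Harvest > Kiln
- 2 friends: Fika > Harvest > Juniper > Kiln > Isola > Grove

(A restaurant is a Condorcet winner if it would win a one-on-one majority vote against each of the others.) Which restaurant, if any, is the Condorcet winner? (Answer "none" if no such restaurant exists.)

none

Head-to-head results (13 friends):
Isola vs Fika: Fika wins 11–2.
Isola vs Harvest: Harvest, 7–6.
Isola–Kiln: Kiln 7–6.
Isola vs Grove: Grove, 11–2.
Isola vs Juniper: Juniper wins 11–2.
Fika vs Harvest: Fika wins 8–5.
Fika–Kiln: Fika 10–3.
Fika vs Grove: Fika, 11–2.
Fika–Juniper: Juniper 7–6.
Harvest vs Kiln: Harvest, 11–2.
Harvest–Grove: Harvest 7–6.
Harvest vs Juniper: Harvest wins 7–6.
Kiln vs Grove: Grove, 8–5.
Kiln vs Juniper: Juniper wins 11–2.
Grove–Juniper: Juniper 11–2.
Every restaurant loses at least once (Isola loses to Fika; Fika loses to Juniper; Harvest loses to Fika; Kiln loses to Fika; Grove loses to Fika; Juniper loses to Harvest). The majority relation contains the cycle Fika → Harvest → Juniper → Fika, so there is no Condorcet winner.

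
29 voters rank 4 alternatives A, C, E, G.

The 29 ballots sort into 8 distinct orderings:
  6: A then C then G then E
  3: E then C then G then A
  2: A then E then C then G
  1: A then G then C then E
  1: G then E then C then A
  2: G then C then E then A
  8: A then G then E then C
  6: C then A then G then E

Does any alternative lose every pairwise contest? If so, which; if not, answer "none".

Pairwise majorities:
A vs C: 6+2+1+8 = 17 for A, 12 for C — A by 17–12.
A vs E: A is ranked higher on 6+2+1+8+6 = 23 ballots, E on 6. A wins 23–6.
A vs G: A, 23–6.
C vs E: C preferred on 6+1+2+6 = 15 ballots; C wins 15–14.
C vs G: C is ranked higher on 6+3+2+6 = 17 ballots, G on 12. C wins 17–12.
E vs G: G wins 24–5.
E is beaten in every head-to-head and is the Condorcet loser.

E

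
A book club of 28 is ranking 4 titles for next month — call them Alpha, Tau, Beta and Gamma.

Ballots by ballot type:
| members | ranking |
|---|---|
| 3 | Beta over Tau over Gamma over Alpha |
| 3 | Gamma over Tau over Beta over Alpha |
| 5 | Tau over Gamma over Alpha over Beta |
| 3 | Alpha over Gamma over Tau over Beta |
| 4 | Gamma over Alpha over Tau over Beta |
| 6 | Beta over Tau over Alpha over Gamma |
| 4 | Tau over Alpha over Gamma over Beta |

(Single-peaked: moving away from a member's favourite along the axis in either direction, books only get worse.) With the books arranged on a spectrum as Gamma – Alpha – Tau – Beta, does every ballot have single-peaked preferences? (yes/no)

no

Axis positions: Gamma=1, Alpha=2, Tau=3, Beta=4.
Ballot type 1: ranking walks positions 4-3-1-2; Gamma is ranked above Alpha even though Alpha lies between Gamma and the peak Beta on the axis — preferences dip and rise again. Not single-peaked.
Ballot type 2: ranking walks positions 1-3-4-2; Tau is ranked above Alpha even though Alpha lies between Tau and the peak Gamma on the axis — preferences dip and rise again. Not single-peaked.
Ballot type 3: ranking walks positions 3-1-2-4; Gamma is ranked above Alpha even though Alpha lies between Gamma and the peak Tau on the axis — preferences dip and rise again. Not single-peaked.
Ballot type 4 (peak Alpha at position 2): ranking walks positions 2-1-3-4, expanding outward from the peak — single-peaked.
Ballot type 5 (peak Gamma at position 1): ranking walks positions 1-2-3-4, expanding outward from the peak — single-peaked.
Ballot type 6 (peak Beta at position 4): ranking walks positions 4-3-2-1, expanding outward from the peak — single-peaked.
Ballot type 7 (peak Tau at position 3): ranking walks positions 3-2-1-4, expanding outward from the peak — single-peaked.
Ballot type 1 violates single-peakedness, so the profile is not single-peaked on this axis.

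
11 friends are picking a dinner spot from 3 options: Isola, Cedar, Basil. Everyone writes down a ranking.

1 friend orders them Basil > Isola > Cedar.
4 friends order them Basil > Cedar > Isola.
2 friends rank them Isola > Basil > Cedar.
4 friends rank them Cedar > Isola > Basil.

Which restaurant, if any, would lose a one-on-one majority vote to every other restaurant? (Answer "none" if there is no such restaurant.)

Head-to-head results (11 friends):
Isola vs Cedar: Cedar, 8–3.
Isola vs Basil: 2+4 = 6 for Isola, 5 for Basil — Isola by 6–5.
Cedar vs Basil: Basil wins 7–4.
Each restaurant has at least one pairwise win (Isola beats Basil; Cedar beats Isola; Basil beats Cedar) — no Condorcet loser.

none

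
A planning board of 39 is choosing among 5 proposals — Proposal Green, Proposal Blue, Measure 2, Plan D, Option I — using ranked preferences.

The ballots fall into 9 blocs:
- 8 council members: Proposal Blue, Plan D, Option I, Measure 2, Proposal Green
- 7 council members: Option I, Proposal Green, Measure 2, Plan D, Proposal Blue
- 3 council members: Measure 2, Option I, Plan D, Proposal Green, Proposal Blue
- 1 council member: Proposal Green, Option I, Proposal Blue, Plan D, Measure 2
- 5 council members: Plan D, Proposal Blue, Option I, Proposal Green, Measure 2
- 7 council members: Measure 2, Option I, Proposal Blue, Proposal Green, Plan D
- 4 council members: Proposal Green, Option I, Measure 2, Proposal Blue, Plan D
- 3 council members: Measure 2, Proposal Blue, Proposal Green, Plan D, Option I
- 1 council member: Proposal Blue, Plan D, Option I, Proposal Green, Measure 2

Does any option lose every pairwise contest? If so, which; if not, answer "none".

Head-to-head results (39 council members):
Proposal Green–Proposal Blue: Proposal Blue 24–15.
Proposal Green vs Measure 2: Proposal Green preferred on 7+1+5+4+1 = 18 ballots; Measure 2 wins 21–18.
Proposal Green vs Plan D: Proposal Green wins 22–17.
Proposal Green vs Option I: Option I, 31–8.
Proposal Blue vs Measure 2: Proposal Blue preferred on 8+1+5+1 = 15 ballots; Measure 2 wins 24–15.
Proposal Blue vs Plan D: Proposal Blue, 24–15.
Proposal Blue vs Option I: Option I wins 22–17.
Measure 2 vs Plan D: 24 to 15, Measure 2.
Measure 2 vs Option I: 3+7+3 = 13 for Measure 2, 26 for Option I — Option I by 26–13.
Plan D vs Option I: Option I wins 22–17.
Only Plan D has no wins; Plan D is the Condorcet loser.

Plan D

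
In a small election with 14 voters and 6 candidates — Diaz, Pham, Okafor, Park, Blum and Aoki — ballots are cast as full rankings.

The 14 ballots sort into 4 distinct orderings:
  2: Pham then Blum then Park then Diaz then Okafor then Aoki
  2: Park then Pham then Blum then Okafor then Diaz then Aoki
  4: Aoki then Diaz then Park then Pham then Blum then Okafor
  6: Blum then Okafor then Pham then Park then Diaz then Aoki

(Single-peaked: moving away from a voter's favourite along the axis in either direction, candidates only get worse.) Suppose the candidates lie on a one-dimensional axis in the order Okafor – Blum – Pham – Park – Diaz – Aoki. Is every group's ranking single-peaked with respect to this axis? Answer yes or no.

yes

Axis positions: Okafor=1, Blum=2, Pham=3, Park=4, Diaz=5, Aoki=6.
Group 1 (peak Pham at position 3): ranking walks positions 3-2-4-5-1-6, expanding outward from the peak — single-peaked.
Group 2 (peak Park at position 4): ranking walks positions 4-3-2-1-5-6, expanding outward from the peak — single-peaked.
Group 3 (peak Aoki at position 6): ranking walks positions 6-5-4-3-2-1, expanding outward from the peak — single-peaked.
Group 4 (peak Blum at position 2): ranking walks positions 2-1-3-4-5-6, expanding outward from the peak — single-peaked.
Every ranking is single-peaked on this axis.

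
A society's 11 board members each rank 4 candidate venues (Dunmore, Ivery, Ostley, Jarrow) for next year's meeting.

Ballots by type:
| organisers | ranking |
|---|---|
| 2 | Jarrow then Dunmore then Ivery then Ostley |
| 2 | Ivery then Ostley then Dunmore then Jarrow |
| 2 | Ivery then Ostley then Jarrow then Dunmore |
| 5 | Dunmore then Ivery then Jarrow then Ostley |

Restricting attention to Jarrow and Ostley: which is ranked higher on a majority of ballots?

Ballots ranking Jarrow above Ostley: 2 + 5 = 7.
Ballots ranking Ostley above Jarrow: 11 − 7 = 4.
Jarrow wins the head-to-head 7–4.

Jarrow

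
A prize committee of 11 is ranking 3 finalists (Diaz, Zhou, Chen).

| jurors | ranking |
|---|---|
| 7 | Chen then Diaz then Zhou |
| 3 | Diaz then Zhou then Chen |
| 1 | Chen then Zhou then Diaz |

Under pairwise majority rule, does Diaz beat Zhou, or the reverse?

Diaz

Ballots ranking Diaz above Zhou: 7 + 3 = 10.
Ballots ranking Zhou above Diaz: 11 − 10 = 1.
Diaz wins the head-to-head 10–1.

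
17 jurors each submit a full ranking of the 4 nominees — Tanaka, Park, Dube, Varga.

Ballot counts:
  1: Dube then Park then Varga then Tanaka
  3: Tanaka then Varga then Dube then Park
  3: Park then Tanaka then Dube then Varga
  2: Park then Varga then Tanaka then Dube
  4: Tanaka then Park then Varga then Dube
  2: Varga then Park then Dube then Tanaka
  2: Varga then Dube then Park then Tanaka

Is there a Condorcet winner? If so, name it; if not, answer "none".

Check each pair by majority over 17 ballots:
Tanaka vs Park: Park wins 10–7.
Tanaka–Dube: Tanaka 12–5.
Tanaka–Varga: Tanaka 10–7.
Park–Dube: Park 11–6.
Park vs Varga: Park wins 10–7.
Dube vs Varga: Varga, 13–4.
Park beats each of Tanaka, Dube, Varga — Park is the Condorcet winner.

Park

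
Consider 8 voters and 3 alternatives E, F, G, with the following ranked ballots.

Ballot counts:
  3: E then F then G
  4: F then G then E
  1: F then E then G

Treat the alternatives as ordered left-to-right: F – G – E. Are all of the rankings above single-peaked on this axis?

Axis positions: F=1, G=2, E=3.
Cluster 1: ranking walks positions 3-1-2; F is ranked above G even though G lies between F and the peak E on the axis — preferences dip and rise again. Not single-peaked.
Cluster 2 (peak F at position 1): ranking walks positions 1-2-3, expanding outward from the peak — single-peaked.
Cluster 3: ranking walks positions 1-3-2; E is ranked above G even though G lies between E and the peak F on the axis — preferences dip and rise again. Not single-peaked.
Cluster 1 violates single-peakedness, so the profile is not single-peaked on this axis.

no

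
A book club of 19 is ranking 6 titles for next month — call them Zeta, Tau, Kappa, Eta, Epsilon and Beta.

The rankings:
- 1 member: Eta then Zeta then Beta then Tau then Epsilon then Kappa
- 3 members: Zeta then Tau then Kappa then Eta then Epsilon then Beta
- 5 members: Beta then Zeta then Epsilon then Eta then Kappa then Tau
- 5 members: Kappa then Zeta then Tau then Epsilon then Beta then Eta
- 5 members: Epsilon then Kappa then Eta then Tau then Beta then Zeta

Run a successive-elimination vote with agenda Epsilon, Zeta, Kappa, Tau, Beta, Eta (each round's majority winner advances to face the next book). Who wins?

Round 1: Epsilon vs Zeta — 5–14, Zeta advances.
Round 2: Zeta vs Kappa — 9–10, Kappa advances.
Round 3: Kappa vs Tau — 15–4, Kappa advances.
Round 4: Kappa vs Beta — 13–6, Kappa advances.
Round 5: Kappa vs Eta — 13–6, Kappa advances.
The agenda winner is Kappa.

Kappa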